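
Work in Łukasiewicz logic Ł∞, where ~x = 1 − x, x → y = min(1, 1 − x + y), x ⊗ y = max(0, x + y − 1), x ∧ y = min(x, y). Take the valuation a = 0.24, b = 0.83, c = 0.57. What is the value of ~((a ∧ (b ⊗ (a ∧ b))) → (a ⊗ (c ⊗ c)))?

a ∧ b = min(0.24, 0.83) = 0.24
b ⊗ (a ∧ b) = max(0, 0.83 + 0.24 − 1) = max(0, 0.07) = 0.07
a ∧ (b ⊗ (a ∧ b)) = min(0.24, 0.07) = 0.07
c ⊗ c = max(0, 0.57 + 0.57 − 1) = max(0, 0.14) = 0.14
a ⊗ (c ⊗ c) = max(0, 0.24 + 0.14 − 1) = max(0, -0.62) = 0.00
(a ∧ (b ⊗ (a ∧ b))) → (a ⊗ (c ⊗ c)) = min(1, 1 − 0.07 + 0.00) = min(1, 0.93) = 0.93
~((a ∧ (b ⊗ (a ∧ b))) → (a ⊗ (c ⊗ c))) = 1 − 0.93 = 0.07

0.07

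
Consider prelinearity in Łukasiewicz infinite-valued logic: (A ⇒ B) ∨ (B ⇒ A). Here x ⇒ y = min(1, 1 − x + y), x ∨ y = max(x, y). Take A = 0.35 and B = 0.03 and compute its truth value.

1.00

A ⇒ B = min(1, 1 − 0.35 + 0.03) = min(1, 0.68) = 0.68
B ⇒ A = min(1, 1 − 0.03 + 0.35) = min(1, 1.32) = 1.00
(A ⇒ B) ∨ (B ⇒ A) = max(0.68, 1.00) = 1.00
(As expected: a Ł∞-tautology — holds in every MV-chain.)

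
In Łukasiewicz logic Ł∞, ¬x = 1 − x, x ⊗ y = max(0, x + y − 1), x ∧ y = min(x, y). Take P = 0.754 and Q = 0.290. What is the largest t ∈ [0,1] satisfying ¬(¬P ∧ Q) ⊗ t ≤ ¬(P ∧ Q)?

0.956

¬P = 1 − 0.754 = 0.246
¬P ∧ Q = min(0.246, 0.290) = 0.246
¬(¬P ∧ Q) = 1 − 0.246 = 0.754
So the left factor is ¬(¬P ∧ Q) = 0.754.
P ∧ Q = min(0.754, 0.290) = 0.290
¬(P ∧ Q) = 1 − 0.290 = 0.710
So the right-hand bound is ¬(P ∧ Q) = 0.710.
The residuum of the Łukasiewicz t-norm gives the supremum: min(1, 1 − 0.754 + 0.710).
1 − 0.754 + 0.710 = 0.956, so t = min(1, 0.956) = 0.956.
Check: 0.754 ⊗ 0.956 = max(0, 0.710) = 0.710 ≤ 0.710.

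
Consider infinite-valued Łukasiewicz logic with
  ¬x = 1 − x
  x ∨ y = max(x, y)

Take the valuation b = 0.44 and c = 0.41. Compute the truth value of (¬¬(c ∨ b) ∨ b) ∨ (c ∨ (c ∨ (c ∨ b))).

c ∨ b = max(0.41, 0.44) = 0.44
¬(c ∨ b) = 1 − 0.44 = 0.56
¬¬(c ∨ b) = 1 − 0.56 = 0.44
¬¬(c ∨ b) ∨ b = max(0.44, 0.44) = 0.44
c ∨ (c ∨ b) = max(0.41, 0.44) = 0.44
c ∨ (c ∨ (c ∨ b)) = max(0.41, 0.44) = 0.44
(¬¬(c ∨ b) ∨ b) ∨ (c ∨ (c ∨ (c ∨ b))) = max(0.44, 0.44) = 0.44

0.44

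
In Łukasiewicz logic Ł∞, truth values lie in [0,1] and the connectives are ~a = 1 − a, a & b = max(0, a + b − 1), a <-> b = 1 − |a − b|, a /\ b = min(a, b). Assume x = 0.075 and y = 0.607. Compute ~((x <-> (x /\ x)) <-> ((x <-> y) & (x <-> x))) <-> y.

0.925

x /\ x = min(0.075, 0.075) = 0.075
x <-> (x /\ x) = 1 − |0.075 − 0.075| = 1 − 0.000 = 1.000
x <-> y = 1 − |0.075 − 0.607| = 1 − 0.532 = 0.468
x <-> x = 1 − |0.075 − 0.075| = 1 − 0.000 = 1.000
(x <-> y) & (x <-> x) = max(0, 0.468 + 1.000 − 1) = max(0, 0.468) = 0.468
(x <-> (x /\ x)) <-> ((x <-> y) & (x <-> x)) = 1 − |1.000 − 0.468| = 1 − 0.532 = 0.468
~((x <-> (x /\ x)) <-> ((x <-> y) & (x <-> x))) = 1 − 0.468 = 0.532
~((x <-> (x /\ x)) <-> ((x <-> y) & (x <-> x))) <-> y = 1 − |0.532 − 0.607| = 1 − 0.075 = 0.925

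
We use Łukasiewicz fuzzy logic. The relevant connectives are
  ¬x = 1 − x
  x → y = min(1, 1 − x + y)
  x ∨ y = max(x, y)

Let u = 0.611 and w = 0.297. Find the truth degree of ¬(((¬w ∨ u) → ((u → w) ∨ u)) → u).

0.372

¬w = 1 − 0.297 = 0.703
¬w ∨ u = max(0.703, 0.611) = 0.703
u → w = min(1, 1 − 0.611 + 0.297) = min(1, 0.686) = 0.686
(u → w) ∨ u = max(0.686, 0.611) = 0.686
(¬w ∨ u) → ((u → w) ∨ u) = min(1, 1 − 0.703 + 0.686) = min(1, 0.983) = 0.983
((¬w ∨ u) → ((u → w) ∨ u)) → u = min(1, 1 − 0.983 + 0.611) = min(1, 0.628) = 0.628
¬(((¬w ∨ u) → ((u → w) ∨ u)) → u) = 1 − 0.628 = 0.372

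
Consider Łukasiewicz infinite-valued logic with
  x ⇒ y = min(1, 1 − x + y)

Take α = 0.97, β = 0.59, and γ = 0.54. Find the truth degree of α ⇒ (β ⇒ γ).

β ⇒ γ = min(1, 1 − 0.59 + 0.54) = min(1, 0.95) = 0.95
α ⇒ (β ⇒ γ) = min(1, 1 − 0.97 + 0.95) = min(1, 0.98) = 0.98

0.98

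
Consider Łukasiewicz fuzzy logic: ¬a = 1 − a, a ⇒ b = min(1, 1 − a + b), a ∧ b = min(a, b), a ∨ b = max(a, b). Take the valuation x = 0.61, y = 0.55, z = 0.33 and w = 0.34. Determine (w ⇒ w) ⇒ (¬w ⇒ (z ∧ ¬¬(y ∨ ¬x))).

0.67

w ⇒ w = min(1, 1 − 0.34 + 0.34) = min(1, 1.00) = 1.00
¬w = 1 − 0.34 = 0.66
¬x = 1 − 0.61 = 0.39
y ∨ ¬x = max(0.55, 0.39) = 0.55
¬(y ∨ ¬x) = 1 − 0.55 = 0.45
¬¬(y ∨ ¬x) = 1 − 0.45 = 0.55
z ∧ ¬¬(y ∨ ¬x) = min(0.33, 0.55) = 0.33
¬w ⇒ (z ∧ ¬¬(y ∨ ¬x)) = min(1, 1 − 0.66 + 0.33) = min(1, 0.67) = 0.67
(w ⇒ w) ⇒ (¬w ⇒ (z ∧ ¬¬(y ∨ ¬x))) = min(1, 1 − 1.00 + 0.67) = min(1, 0.67) = 0.67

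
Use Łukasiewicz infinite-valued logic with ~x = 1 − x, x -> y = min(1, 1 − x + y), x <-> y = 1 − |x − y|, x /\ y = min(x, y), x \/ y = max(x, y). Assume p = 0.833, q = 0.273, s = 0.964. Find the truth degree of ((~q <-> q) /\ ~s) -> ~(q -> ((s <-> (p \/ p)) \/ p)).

~q = 1 − 0.273 = 0.727
~q <-> q = 1 − |0.727 − 0.273| = 1 − 0.454 = 0.546
~s = 1 − 0.964 = 0.036
(~q <-> q) /\ ~s = min(0.546, 0.036) = 0.036
p \/ p = max(0.833, 0.833) = 0.833
s <-> (p \/ p) = 1 − |0.964 − 0.833| = 1 − 0.131 = 0.869
(s <-> (p \/ p)) \/ p = max(0.869, 0.833) = 0.869
q -> ((s <-> (p \/ p)) \/ p) = min(1, 1 − 0.273 + 0.869) = min(1, 1.596) = 1.000
~(q -> ((s <-> (p \/ p)) \/ p)) = 1 − 1.000 = 0.000
((~q <-> q) /\ ~s) -> ~(q -> ((s <-> (p \/ p)) \/ p)) = min(1, 1 − 0.036 + 0.000) = min(1, 0.964) = 0.964

0.964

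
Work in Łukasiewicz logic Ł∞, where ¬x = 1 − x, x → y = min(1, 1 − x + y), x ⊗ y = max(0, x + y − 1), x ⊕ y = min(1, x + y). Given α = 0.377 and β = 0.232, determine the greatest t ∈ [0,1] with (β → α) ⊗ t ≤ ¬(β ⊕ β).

0.536

β → α = min(1, 1 − 0.232 + 0.377) = min(1, 1.145) = 1.000
So the left factor is β → α = 1.000.
β ⊕ β = min(1, 0.232 + 0.232) = min(1, 0.464) = 0.464
¬(β ⊕ β) = 1 − 0.464 = 0.536
So the right-hand bound is ¬(β ⊕ β) = 0.536.
The residuum of the Łukasiewicz t-norm gives the supremum: min(1, 1 − 1.000 + 0.536).
1 − 1.000 + 0.536 = 0.536, so t = min(1, 0.536) = 0.536.
Check: 1.000 ⊗ 0.536 = max(0, 0.536) = 0.536 ≤ 0.536.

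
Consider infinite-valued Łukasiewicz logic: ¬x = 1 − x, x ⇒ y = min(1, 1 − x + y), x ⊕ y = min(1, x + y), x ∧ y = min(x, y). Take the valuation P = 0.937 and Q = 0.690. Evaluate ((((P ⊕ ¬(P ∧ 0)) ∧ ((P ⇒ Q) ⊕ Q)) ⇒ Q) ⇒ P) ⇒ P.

P ∧ 0 = min(0.937, 0.000) = 0.000
¬(P ∧ 0) = 1 − 0.000 = 1.000
P ⊕ ¬(P ∧ 0) = min(1, 0.937 + 1.000) = min(1, 1.937) = 1.000
P ⇒ Q = min(1, 1 − 0.937 + 0.690) = min(1, 0.753) = 0.753
(P ⇒ Q) ⊕ Q = min(1, 0.753 + 0.690) = min(1, 1.443) = 1.000
(P ⊕ ¬(P ∧ 0)) ∧ ((P ⇒ Q) ⊕ Q) = min(1.000, 1.000) = 1.000
((P ⊕ ¬(P ∧ 0)) ∧ ((P ⇒ Q) ⊕ Q)) ⇒ Q = min(1, 1 − 1.000 + 0.690) = min(1, 0.690) = 0.690
(((P ⊕ ¬(P ∧ 0)) ∧ ((P ⇒ Q) ⊕ Q)) ⇒ Q) ⇒ P = min(1, 1 − 0.690 + 0.937) = min(1, 1.247) = 1.000
((((P ⊕ ¬(P ∧ 0)) ∧ ((P ⇒ Q) ⊕ Q)) ⇒ Q) ⇒ P) ⇒ P = min(1, 1 − 1.000 + 0.937) = min(1, 0.937) = 0.937

0.937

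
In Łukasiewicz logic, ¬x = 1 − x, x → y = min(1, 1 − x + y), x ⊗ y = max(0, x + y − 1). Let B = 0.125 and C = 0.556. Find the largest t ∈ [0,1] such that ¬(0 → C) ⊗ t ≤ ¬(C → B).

1.000

0 → C = min(1, 1 − 0.000 + 0.556) = min(1, 1.556) = 1.000
¬(0 → C) = 1 − 1.000 = 0.000
So the left factor is ¬(0 → C) = 0.000.
C → B = min(1, 1 − 0.556 + 0.125) = min(1, 0.569) = 0.569
¬(C → B) = 1 − 0.569 = 0.431
So the right-hand bound is ¬(C → B) = 0.431.
The residuum of the Łukasiewicz t-norm gives the supremum: min(1, 1 − 0.000 + 0.431).
1 − 0.000 + 0.431 = 1.431, so t = min(1, 1.431) = 1.000.
Check: 0.000 ⊗ 1.000 = max(0, 0.000) = 0.000 ≤ 0.431.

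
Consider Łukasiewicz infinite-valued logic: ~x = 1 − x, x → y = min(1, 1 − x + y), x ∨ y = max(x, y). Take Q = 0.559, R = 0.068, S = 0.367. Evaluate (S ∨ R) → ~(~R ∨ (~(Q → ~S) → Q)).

0.633

S ∨ R = max(0.367, 0.068) = 0.367
~R = 1 − 0.068 = 0.932
~S = 1 − 0.367 = 0.633
Q → ~S = min(1, 1 − 0.559 + 0.633) = min(1, 1.074) = 1.000
~(Q → ~S) = 1 − 1.000 = 0.000
~(Q → ~S) → Q = min(1, 1 − 0.000 + 0.559) = min(1, 1.559) = 1.000
~R ∨ (~(Q → ~S) → Q) = max(0.932, 1.000) = 1.000
~(~R ∨ (~(Q → ~S) → Q)) = 1 − 1.000 = 0.000
(S ∨ R) → ~(~R ∨ (~(Q → ~S) → Q)) = min(1, 1 − 0.367 + 0.000) = min(1, 0.633) = 0.633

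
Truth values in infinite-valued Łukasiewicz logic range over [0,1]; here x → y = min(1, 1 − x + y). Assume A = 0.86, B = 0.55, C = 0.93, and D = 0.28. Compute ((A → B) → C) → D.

A → B = min(1, 1 − 0.86 + 0.55) = min(1, 0.69) = 0.69
(A → B) → C = min(1, 1 − 0.69 + 0.93) = min(1, 1.24) = 1.00
((A → B) → C) → D = min(1, 1 − 1.00 + 0.28) = min(1, 0.28) = 0.28

0.28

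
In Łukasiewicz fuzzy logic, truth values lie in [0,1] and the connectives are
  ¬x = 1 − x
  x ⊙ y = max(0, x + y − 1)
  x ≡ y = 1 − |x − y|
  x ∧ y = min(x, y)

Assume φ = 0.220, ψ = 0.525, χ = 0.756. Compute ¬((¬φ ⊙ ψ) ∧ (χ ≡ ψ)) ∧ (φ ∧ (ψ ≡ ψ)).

0.220

¬φ = 1 − 0.220 = 0.780
¬φ ⊙ ψ = max(0, 0.780 + 0.525 − 1) = max(0, 0.305) = 0.305
χ ≡ ψ = 1 − |0.756 − 0.525| = 1 − 0.231 = 0.769
(¬φ ⊙ ψ) ∧ (χ ≡ ψ) = min(0.305, 0.769) = 0.305
¬((¬φ ⊙ ψ) ∧ (χ ≡ ψ)) = 1 − 0.305 = 0.695
ψ ≡ ψ = 1 − |0.525 − 0.525| = 1 − 0.000 = 1.000
φ ∧ (ψ ≡ ψ) = min(0.220, 1.000) = 0.220
¬((¬φ ⊙ ψ) ∧ (χ ≡ ψ)) ∧ (φ ∧ (ψ ≡ ψ)) = min(0.695, 0.220) = 0.220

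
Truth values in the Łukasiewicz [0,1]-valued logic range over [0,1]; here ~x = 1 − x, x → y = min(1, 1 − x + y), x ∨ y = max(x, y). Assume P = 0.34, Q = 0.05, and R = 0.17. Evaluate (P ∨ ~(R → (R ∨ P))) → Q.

R ∨ P = max(0.17, 0.34) = 0.34
R → (R ∨ P) = min(1, 1 − 0.17 + 0.34) = min(1, 1.17) = 1.00
~(R → (R ∨ P)) = 1 − 1.00 = 0.00
P ∨ ~(R → (R ∨ P)) = max(0.34, 0.00) = 0.34
(P ∨ ~(R → (R ∨ P))) → Q = min(1, 1 − 0.34 + 0.05) = min(1, 0.71) = 0.71

0.71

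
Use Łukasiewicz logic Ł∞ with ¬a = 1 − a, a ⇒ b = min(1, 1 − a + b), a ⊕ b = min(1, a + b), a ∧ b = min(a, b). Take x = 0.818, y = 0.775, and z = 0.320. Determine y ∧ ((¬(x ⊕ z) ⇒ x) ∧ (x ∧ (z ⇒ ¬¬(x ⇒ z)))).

0.775

x ⊕ z = min(1, 0.818 + 0.320) = min(1, 1.138) = 1.000
¬(x ⊕ z) = 1 − 1.000 = 0.000
¬(x ⊕ z) ⇒ x = min(1, 1 − 0.000 + 0.818) = min(1, 1.818) = 1.000
x ⇒ z = min(1, 1 − 0.818 + 0.320) = min(1, 0.502) = 0.502
¬(x ⇒ z) = 1 − 0.502 = 0.498
¬¬(x ⇒ z) = 1 − 0.498 = 0.502
z ⇒ ¬¬(x ⇒ z) = min(1, 1 − 0.320 + 0.502) = min(1, 1.182) = 1.000
x ∧ (z ⇒ ¬¬(x ⇒ z)) = min(0.818, 1.000) = 0.818
(¬(x ⊕ z) ⇒ x) ∧ (x ∧ (z ⇒ ¬¬(x ⇒ z))) = min(1.000, 0.818) = 0.818
y ∧ ((¬(x ⊕ z) ⇒ x) ∧ (x ∧ (z ⇒ ¬¬(x ⇒ z)))) = min(0.775, 0.818) = 0.775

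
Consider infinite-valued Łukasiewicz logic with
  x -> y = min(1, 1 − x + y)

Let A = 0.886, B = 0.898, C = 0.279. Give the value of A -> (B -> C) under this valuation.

B -> C = min(1, 1 − 0.898 + 0.279) = min(1, 0.381) = 0.381
A -> (B -> C) = min(1, 1 − 0.886 + 0.381) = min(1, 0.495) = 0.495

0.495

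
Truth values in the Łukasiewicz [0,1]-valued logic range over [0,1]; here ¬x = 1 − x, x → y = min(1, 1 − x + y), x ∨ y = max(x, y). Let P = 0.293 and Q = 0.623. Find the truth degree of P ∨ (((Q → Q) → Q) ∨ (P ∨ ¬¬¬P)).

0.707

Q → Q = min(1, 1 − 0.623 + 0.623) = min(1, 1.000) = 1.000
(Q → Q) → Q = min(1, 1 − 1.000 + 0.623) = min(1, 0.623) = 0.623
¬P = 1 − 0.293 = 0.707
¬¬P = 1 − 0.707 = 0.293
¬¬¬P = 1 − 0.293 = 0.707
P ∨ ¬¬¬P = max(0.293, 0.707) = 0.707
((Q → Q) → Q) ∨ (P ∨ ¬¬¬P) = max(0.623, 0.707) = 0.707
P ∨ (((Q → Q) → Q) ∨ (P ∨ ¬¬¬P)) = max(0.293, 0.707) = 0.707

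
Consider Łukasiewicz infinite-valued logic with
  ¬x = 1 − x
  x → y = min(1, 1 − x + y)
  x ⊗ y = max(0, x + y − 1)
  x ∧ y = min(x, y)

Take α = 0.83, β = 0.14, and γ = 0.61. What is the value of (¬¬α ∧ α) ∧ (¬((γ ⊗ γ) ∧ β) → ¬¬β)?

0.28

¬α = 1 − 0.83 = 0.17
¬¬α = 1 − 0.17 = 0.83
¬¬α ∧ α = min(0.83, 0.83) = 0.83
γ ⊗ γ = max(0, 0.61 + 0.61 − 1) = max(0, 0.22) = 0.22
(γ ⊗ γ) ∧ β = min(0.22, 0.14) = 0.14
¬((γ ⊗ γ) ∧ β) = 1 − 0.14 = 0.86
¬β = 1 − 0.14 = 0.86
¬¬β = 1 − 0.86 = 0.14
¬((γ ⊗ γ) ∧ β) → ¬¬β = min(1, 1 − 0.86 + 0.14) = min(1, 0.28) = 0.28
(¬¬α ∧ α) ∧ (¬((γ ⊗ γ) ∧ β) → ¬¬β) = min(0.83, 0.28) = 0.28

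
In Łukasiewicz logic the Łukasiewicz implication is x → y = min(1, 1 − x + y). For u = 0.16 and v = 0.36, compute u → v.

1.00

u → v = min(1, 1 − 0.16 + 0.36) = min(1, 1.20) = 1.00
For comparison, the Gödel implication (1 if x ≤ y else y) would give 1.00.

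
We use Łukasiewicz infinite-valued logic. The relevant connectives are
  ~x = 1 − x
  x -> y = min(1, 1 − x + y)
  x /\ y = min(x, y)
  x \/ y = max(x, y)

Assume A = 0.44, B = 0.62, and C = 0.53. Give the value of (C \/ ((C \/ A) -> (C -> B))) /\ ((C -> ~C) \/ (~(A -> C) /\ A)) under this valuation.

0.94

C \/ A = max(0.53, 0.44) = 0.53
C -> B = min(1, 1 − 0.53 + 0.62) = min(1, 1.09) = 1.00
(C \/ A) -> (C -> B) = min(1, 1 − 0.53 + 1.00) = min(1, 1.47) = 1.00
C \/ ((C \/ A) -> (C -> B)) = max(0.53, 1.00) = 1.00
~C = 1 − 0.53 = 0.47
C -> ~C = min(1, 1 − 0.53 + 0.47) = min(1, 0.94) = 0.94
A -> C = min(1, 1 − 0.44 + 0.53) = min(1, 1.09) = 1.00
~(A -> C) = 1 − 1.00 = 0.00
~(A -> C) /\ A = min(0.00, 0.44) = 0.00
(C -> ~C) \/ (~(A -> C) /\ A) = max(0.94, 0.00) = 0.94
(C \/ ((C \/ A) -> (C -> B))) /\ ((C -> ~C) \/ (~(A -> C) /\ A)) = min(1.00, 0.94) = 0.94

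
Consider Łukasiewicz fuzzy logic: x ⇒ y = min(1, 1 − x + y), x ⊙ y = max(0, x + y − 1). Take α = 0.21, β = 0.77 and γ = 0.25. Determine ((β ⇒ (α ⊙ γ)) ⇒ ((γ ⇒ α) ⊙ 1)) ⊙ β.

α ⊙ γ = max(0, 0.21 + 0.25 − 1) = max(0, -0.54) = 0.00
β ⇒ (α ⊙ γ) = min(1, 1 − 0.77 + 0.00) = min(1, 0.23) = 0.23
γ ⇒ α = min(1, 1 − 0.25 + 0.21) = min(1, 0.96) = 0.96
(γ ⇒ α) ⊙ 1 = max(0, 0.96 + 1.00 − 1) = max(0, 0.96) = 0.96
(β ⇒ (α ⊙ γ)) ⇒ ((γ ⇒ α) ⊙ 1) = min(1, 1 − 0.23 + 0.96) = min(1, 1.73) = 1.00
((β ⇒ (α ⊙ γ)) ⇒ ((γ ⇒ α) ⊙ 1)) ⊙ β = max(0, 1.00 + 0.77 − 1) = max(0, 0.77) = 0.77

0.77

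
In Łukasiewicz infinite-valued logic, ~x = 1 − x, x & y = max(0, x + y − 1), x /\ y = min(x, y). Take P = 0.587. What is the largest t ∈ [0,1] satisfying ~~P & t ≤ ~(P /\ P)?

0.826

~P = 1 − 0.587 = 0.413
~~P = 1 − 0.413 = 0.587
So the left factor is ~~P = 0.587.
P /\ P = min(0.587, 0.587) = 0.587
~(P /\ P) = 1 − 0.587 = 0.413
So the right-hand bound is ~(P /\ P) = 0.413.
The residuum of the Łukasiewicz t-norm gives the supremum: min(1, 1 − 0.587 + 0.413).
1 − 0.587 + 0.413 = 0.826, so t = min(1, 0.826) = 0.826.
Check: 0.587 & 0.826 = max(0, 0.413) = 0.413 ≤ 0.413.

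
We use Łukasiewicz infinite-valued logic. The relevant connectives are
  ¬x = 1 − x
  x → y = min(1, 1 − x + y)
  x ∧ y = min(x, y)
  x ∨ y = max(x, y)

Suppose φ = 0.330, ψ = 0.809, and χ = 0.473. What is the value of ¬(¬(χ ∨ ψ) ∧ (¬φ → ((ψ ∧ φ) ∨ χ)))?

0.809

χ ∨ ψ = max(0.473, 0.809) = 0.809
¬(χ ∨ ψ) = 1 − 0.809 = 0.191
¬φ = 1 − 0.330 = 0.670
ψ ∧ φ = min(0.809, 0.330) = 0.330
(ψ ∧ φ) ∨ χ = max(0.330, 0.473) = 0.473
¬φ → ((ψ ∧ φ) ∨ χ) = min(1, 1 − 0.670 + 0.473) = min(1, 0.803) = 0.803
¬(χ ∨ ψ) ∧ (¬φ → ((ψ ∧ φ) ∨ χ)) = min(0.191, 0.803) = 0.191
¬(¬(χ ∨ ψ) ∧ (¬φ → ((ψ ∧ φ) ∨ χ))) = 1 − 0.191 = 0.809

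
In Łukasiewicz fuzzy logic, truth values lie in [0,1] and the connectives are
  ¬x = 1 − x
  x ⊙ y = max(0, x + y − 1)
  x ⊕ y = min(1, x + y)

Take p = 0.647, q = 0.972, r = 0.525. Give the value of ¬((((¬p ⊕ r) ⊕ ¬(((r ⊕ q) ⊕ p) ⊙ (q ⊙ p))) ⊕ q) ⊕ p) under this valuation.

0.000

¬p = 1 − 0.647 = 0.353
¬p ⊕ r = min(1, 0.353 + 0.525) = min(1, 0.878) = 0.878
r ⊕ q = min(1, 0.525 + 0.972) = min(1, 1.497) = 1.000
(r ⊕ q) ⊕ p = min(1, 1.000 + 0.647) = min(1, 1.647) = 1.000
q ⊙ p = max(0, 0.972 + 0.647 − 1) = max(0, 0.619) = 0.619
((r ⊕ q) ⊕ p) ⊙ (q ⊙ p) = max(0, 1.000 + 0.619 − 1) = max(0, 0.619) = 0.619
¬(((r ⊕ q) ⊕ p) ⊙ (q ⊙ p)) = 1 − 0.619 = 0.381
(¬p ⊕ r) ⊕ ¬(((r ⊕ q) ⊕ p) ⊙ (q ⊙ p)) = min(1, 0.878 + 0.381) = min(1, 1.259) = 1.000
((¬p ⊕ r) ⊕ ¬(((r ⊕ q) ⊕ p) ⊙ (q ⊙ p))) ⊕ q = min(1, 1.000 + 0.972) = min(1, 1.972) = 1.000
(((¬p ⊕ r) ⊕ ¬(((r ⊕ q) ⊕ p) ⊙ (q ⊙ p))) ⊕ q) ⊕ p = min(1, 1.000 + 0.647) = min(1, 1.647) = 1.000
¬((((¬p ⊕ r) ⊕ ¬(((r ⊕ q) ⊕ p) ⊙ (q ⊙ p))) ⊕ q) ⊕ p) = 1 − 1.000 = 0.000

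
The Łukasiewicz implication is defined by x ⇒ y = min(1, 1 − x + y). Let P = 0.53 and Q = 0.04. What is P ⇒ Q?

0.51

P ⇒ Q = min(1, 1 − 0.53 + 0.04) = min(1, 0.51) = 0.51
For comparison, the Gödel implication (1 if x ≤ y else y) would give 0.04.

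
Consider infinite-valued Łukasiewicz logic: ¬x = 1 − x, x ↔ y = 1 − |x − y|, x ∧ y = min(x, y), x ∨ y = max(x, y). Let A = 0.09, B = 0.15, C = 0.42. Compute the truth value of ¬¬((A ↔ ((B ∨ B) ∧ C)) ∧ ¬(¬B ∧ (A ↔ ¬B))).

B ∨ B = max(0.15, 0.15) = 0.15
(B ∨ B) ∧ C = min(0.15, 0.42) = 0.15
A ↔ ((B ∨ B) ∧ C) = 1 − |0.09 − 0.15| = 1 − 0.06 = 0.94
¬B = 1 − 0.15 = 0.85
A ↔ ¬B = 1 − |0.09 − 0.85| = 1 − 0.76 = 0.24
¬B ∧ (A ↔ ¬B) = min(0.85, 0.24) = 0.24
¬(¬B ∧ (A ↔ ¬B)) = 1 − 0.24 = 0.76
(A ↔ ((B ∨ B) ∧ C)) ∧ ¬(¬B ∧ (A ↔ ¬B)) = min(0.94, 0.76) = 0.76
¬((A ↔ ((B ∨ B) ∧ C)) ∧ ¬(¬B ∧ (A ↔ ¬B))) = 1 − 0.76 = 0.24
¬¬((A ↔ ((B ∨ B) ∧ C)) ∧ ¬(¬B ∧ (A ↔ ¬B))) = 1 − 0.24 = 0.76

0.76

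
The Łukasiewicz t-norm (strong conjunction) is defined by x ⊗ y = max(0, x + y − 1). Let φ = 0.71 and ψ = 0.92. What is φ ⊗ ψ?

φ ⊗ ψ = max(0, 0.71 + 0.92 − 1) = max(0, 0.63) = 0.63
For comparison, the Gödel (minimum) t-norm min(x, y) would give 0.71.

0.63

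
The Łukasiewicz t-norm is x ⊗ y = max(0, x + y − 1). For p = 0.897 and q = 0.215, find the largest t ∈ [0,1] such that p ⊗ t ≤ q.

0.318

The residuum of the Łukasiewicz t-norm gives the supremum: min(1, 1 − 0.897 + 0.215).
1 − 0.897 + 0.215 = 0.318, so t = min(1, 0.318) = 0.318.
Check: 0.897 ⊗ 0.318 = max(0, 0.215) = 0.215 ≤ 0.215.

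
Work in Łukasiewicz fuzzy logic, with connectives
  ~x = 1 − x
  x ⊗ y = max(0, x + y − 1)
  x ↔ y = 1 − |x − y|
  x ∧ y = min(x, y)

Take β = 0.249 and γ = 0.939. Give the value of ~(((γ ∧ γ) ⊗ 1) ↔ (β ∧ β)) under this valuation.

0.690

γ ∧ γ = min(0.939, 0.939) = 0.939
(γ ∧ γ) ⊗ 1 = max(0, 0.939 + 1.000 − 1) = max(0, 0.939) = 0.939
β ∧ β = min(0.249, 0.249) = 0.249
((γ ∧ γ) ⊗ 1) ↔ (β ∧ β) = 1 − |0.939 − 0.249| = 1 − 0.690 = 0.310
~(((γ ∧ γ) ⊗ 1) ↔ (β ∧ β)) = 1 − 0.310 = 0.690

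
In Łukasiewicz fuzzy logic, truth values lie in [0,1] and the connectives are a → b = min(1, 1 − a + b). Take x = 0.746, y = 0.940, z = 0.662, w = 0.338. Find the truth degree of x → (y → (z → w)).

z → w = min(1, 1 − 0.662 + 0.338) = min(1, 0.676) = 0.676
y → (z → w) = min(1, 1 − 0.940 + 0.676) = min(1, 0.736) = 0.736
x → (y → (z → w)) = min(1, 1 − 0.746 + 0.736) = min(1, 0.990) = 0.990

0.990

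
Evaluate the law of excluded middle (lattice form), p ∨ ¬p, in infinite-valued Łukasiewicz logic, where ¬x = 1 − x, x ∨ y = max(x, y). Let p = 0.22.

0.78

¬p = 1 − 0.22 = 0.78
p ∨ ¬p = max(0.22, 0.78) = 0.78
(The value 0.78 < 1 shows this instance is not satisfied; not a Ł∞-tautology — its value is max(a, 1−a).)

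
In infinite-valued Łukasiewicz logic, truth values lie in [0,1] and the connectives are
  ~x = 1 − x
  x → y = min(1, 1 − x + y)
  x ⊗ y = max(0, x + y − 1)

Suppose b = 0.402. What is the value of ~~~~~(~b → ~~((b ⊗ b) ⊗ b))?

0.598

~b = 1 − 0.402 = 0.598
b ⊗ b = max(0, 0.402 + 0.402 − 1) = max(0, -0.196) = 0.000
(b ⊗ b) ⊗ b = max(0, 0.000 + 0.402 − 1) = max(0, -0.598) = 0.000
~((b ⊗ b) ⊗ b) = 1 − 0.000 = 1.000
~~((b ⊗ b) ⊗ b) = 1 − 1.000 = 0.000
~b → ~~((b ⊗ b) ⊗ b) = min(1, 1 − 0.598 + 0.000) = min(1, 0.402) = 0.402
~(~b → ~~((b ⊗ b) ⊗ b)) = 1 − 0.402 = 0.598
~~(~b → ~~((b ⊗ b) ⊗ b)) = 1 − 0.598 = 0.402
~~~(~b → ~~((b ⊗ b) ⊗ b)) = 1 − 0.402 = 0.598
~~~~(~b → ~~((b ⊗ b) ⊗ b)) = 1 − 0.598 = 0.402
~~~~~(~b → ~~((b ⊗ b) ⊗ b)) = 1 − 0.402 = 0.598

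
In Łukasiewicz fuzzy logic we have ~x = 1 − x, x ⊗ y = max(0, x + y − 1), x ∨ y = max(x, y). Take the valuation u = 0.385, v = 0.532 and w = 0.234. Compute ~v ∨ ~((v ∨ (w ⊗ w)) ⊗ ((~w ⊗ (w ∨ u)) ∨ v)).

~v = 1 − 0.532 = 0.468
w ⊗ w = max(0, 0.234 + 0.234 − 1) = max(0, -0.532) = 0.000
v ∨ (w ⊗ w) = max(0.532, 0.000) = 0.532
~w = 1 − 0.234 = 0.766
w ∨ u = max(0.234, 0.385) = 0.385
~w ⊗ (w ∨ u) = max(0, 0.766 + 0.385 − 1) = max(0, 0.151) = 0.151
(~w ⊗ (w ∨ u)) ∨ v = max(0.151, 0.532) = 0.532
(v ∨ (w ⊗ w)) ⊗ ((~w ⊗ (w ∨ u)) ∨ v) = max(0, 0.532 + 0.532 − 1) = max(0, 0.064) = 0.064
~((v ∨ (w ⊗ w)) ⊗ ((~w ⊗ (w ∨ u)) ∨ v)) = 1 − 0.064 = 0.936
~v ∨ ~((v ∨ (w ⊗ w)) ⊗ ((~w ⊗ (w ∨ u)) ∨ v)) = max(0.468, 0.936) = 0.936

0.936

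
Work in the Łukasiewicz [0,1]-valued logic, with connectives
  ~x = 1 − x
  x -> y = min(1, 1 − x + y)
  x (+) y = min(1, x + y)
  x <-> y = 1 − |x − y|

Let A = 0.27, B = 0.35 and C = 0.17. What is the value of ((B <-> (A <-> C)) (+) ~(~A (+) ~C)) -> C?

A <-> C = 1 − |0.27 − 0.17| = 1 − 0.10 = 0.90
B <-> (A <-> C) = 1 − |0.35 − 0.90| = 1 − 0.55 = 0.45
~A = 1 − 0.27 = 0.73
~C = 1 − 0.17 = 0.83
~A (+) ~C = min(1, 0.73 + 0.83) = min(1, 1.56) = 1.00
~(~A (+) ~C) = 1 − 1.00 = 0.00
(B <-> (A <-> C)) (+) ~(~A (+) ~C) = min(1, 0.45 + 0.00) = min(1, 0.45) = 0.45
((B <-> (A <-> C)) (+) ~(~A (+) ~C)) -> C = min(1, 1 − 0.45 + 0.17) = min(1, 0.72) = 0.72

0.72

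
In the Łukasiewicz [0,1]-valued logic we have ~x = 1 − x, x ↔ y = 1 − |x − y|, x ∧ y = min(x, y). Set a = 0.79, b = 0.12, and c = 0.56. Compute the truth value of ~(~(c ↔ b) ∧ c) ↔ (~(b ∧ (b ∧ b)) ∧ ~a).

0.65

c ↔ b = 1 − |0.56 − 0.12| = 1 − 0.44 = 0.56
~(c ↔ b) = 1 − 0.56 = 0.44
~(c ↔ b) ∧ c = min(0.44, 0.56) = 0.44
~(~(c ↔ b) ∧ c) = 1 − 0.44 = 0.56
b ∧ b = min(0.12, 0.12) = 0.12
b ∧ (b ∧ b) = min(0.12, 0.12) = 0.12
~(b ∧ (b ∧ b)) = 1 − 0.12 = 0.88
~a = 1 − 0.79 = 0.21
~(b ∧ (b ∧ b)) ∧ ~a = min(0.88, 0.21) = 0.21
~(~(c ↔ b) ∧ c) ↔ (~(b ∧ (b ∧ b)) ∧ ~a) = 1 − |0.56 − 0.21| = 1 − 0.35 = 0.65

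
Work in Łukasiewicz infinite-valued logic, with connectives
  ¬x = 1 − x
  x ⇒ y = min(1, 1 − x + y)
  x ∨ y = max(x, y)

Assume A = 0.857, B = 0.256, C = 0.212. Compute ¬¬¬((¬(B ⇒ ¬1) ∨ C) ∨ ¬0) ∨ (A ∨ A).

¬1 = 1 − 1.000 = 0.000
B ⇒ ¬1 = min(1, 1 − 0.256 + 0.000) = min(1, 0.744) = 0.744
¬(B ⇒ ¬1) = 1 − 0.744 = 0.256
¬(B ⇒ ¬1) ∨ C = max(0.256, 0.212) = 0.256
¬0 = 1 − 0.000 = 1.000
(¬(B ⇒ ¬1) ∨ C) ∨ ¬0 = max(0.256, 1.000) = 1.000
¬((¬(B ⇒ ¬1) ∨ C) ∨ ¬0) = 1 − 1.000 = 0.000
¬¬((¬(B ⇒ ¬1) ∨ C) ∨ ¬0) = 1 − 0.000 = 1.000
¬¬¬((¬(B ⇒ ¬1) ∨ C) ∨ ¬0) = 1 − 1.000 = 0.000
A ∨ A = max(0.857, 0.857) = 0.857
¬¬¬((¬(B ⇒ ¬1) ∨ C) ∨ ¬0) ∨ (A ∨ A) = max(0.000, 0.857) = 0.857

0.857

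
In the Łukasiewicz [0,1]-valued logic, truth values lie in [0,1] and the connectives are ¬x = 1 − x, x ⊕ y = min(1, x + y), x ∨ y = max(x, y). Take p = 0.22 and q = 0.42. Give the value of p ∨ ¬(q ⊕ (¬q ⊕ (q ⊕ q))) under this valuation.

¬q = 1 − 0.42 = 0.58
q ⊕ q = min(1, 0.42 + 0.42) = min(1, 0.84) = 0.84
¬q ⊕ (q ⊕ q) = min(1, 0.58 + 0.84) = min(1, 1.42) = 1.00
q ⊕ (¬q ⊕ (q ⊕ q)) = min(1, 0.42 + 1.00) = min(1, 1.42) = 1.00
¬(q ⊕ (¬q ⊕ (q ⊕ q))) = 1 − 1.00 = 0.00
p ∨ ¬(q ⊕ (¬q ⊕ (q ⊕ q))) = max(0.22, 0.00) = 0.22

0.22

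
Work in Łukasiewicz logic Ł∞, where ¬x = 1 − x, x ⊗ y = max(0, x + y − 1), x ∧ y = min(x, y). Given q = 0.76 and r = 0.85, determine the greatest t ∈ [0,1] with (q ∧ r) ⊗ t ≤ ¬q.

0.48

q ∧ r = min(0.76, 0.85) = 0.76
So the left factor is q ∧ r = 0.76.
¬q = 1 − 0.76 = 0.24
So the right-hand bound is ¬q = 0.24.
The residuum of the Łukasiewicz t-norm gives the supremum: min(1, 1 − 0.76 + 0.24).
1 − 0.76 + 0.24 = 0.48, so t = min(1, 0.48) = 0.48.
Check: 0.76 ⊗ 0.48 = max(0, 0.24) = 0.24 ≤ 0.24.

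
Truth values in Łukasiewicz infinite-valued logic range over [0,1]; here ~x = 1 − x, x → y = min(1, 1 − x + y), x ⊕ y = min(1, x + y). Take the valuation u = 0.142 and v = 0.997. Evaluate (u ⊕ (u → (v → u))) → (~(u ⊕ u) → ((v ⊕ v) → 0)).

v → u = min(1, 1 − 0.997 + 0.142) = min(1, 0.145) = 0.145
u → (v → u) = min(1, 1 − 0.142 + 0.145) = min(1, 1.003) = 1.000
u ⊕ (u → (v → u)) = min(1, 0.142 + 1.000) = min(1, 1.142) = 1.000
u ⊕ u = min(1, 0.142 + 0.142) = min(1, 0.284) = 0.284
~(u ⊕ u) = 1 − 0.284 = 0.716
v ⊕ v = min(1, 0.997 + 0.997) = min(1, 1.994) = 1.000
(v ⊕ v) → 0 = min(1, 1 − 1.000 + 0.000) = min(1, 0.000) = 0.000
~(u ⊕ u) → ((v ⊕ v) → 0) = min(1, 1 − 0.716 + 0.000) = min(1, 0.284) = 0.284
(u ⊕ (u → (v → u))) → (~(u ⊕ u) → ((v ⊕ v) → 0)) = min(1, 1 − 1.000 + 0.284) = min(1, 0.284) = 0.284

0.284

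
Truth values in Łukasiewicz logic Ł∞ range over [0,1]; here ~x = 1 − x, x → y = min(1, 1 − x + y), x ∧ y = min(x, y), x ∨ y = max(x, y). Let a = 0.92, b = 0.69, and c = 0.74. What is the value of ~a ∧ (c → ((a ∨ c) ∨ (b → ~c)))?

~a = 1 − 0.92 = 0.08
a ∨ c = max(0.92, 0.74) = 0.92
~c = 1 − 0.74 = 0.26
b → ~c = min(1, 1 − 0.69 + 0.26) = min(1, 0.57) = 0.57
(a ∨ c) ∨ (b → ~c) = max(0.92, 0.57) = 0.92
c → ((a ∨ c) ∨ (b → ~c)) = min(1, 1 − 0.74 + 0.92) = min(1, 1.18) = 1.00
~a ∧ (c → ((a ∨ c) ∨ (b → ~c))) = min(0.08, 1.00) = 0.08

0.08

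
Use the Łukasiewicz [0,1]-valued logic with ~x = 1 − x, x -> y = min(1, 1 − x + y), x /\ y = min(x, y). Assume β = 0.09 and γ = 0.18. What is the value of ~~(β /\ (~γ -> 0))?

0.09

~γ = 1 − 0.18 = 0.82
~γ -> 0 = min(1, 1 − 0.82 + 0.00) = min(1, 0.18) = 0.18
β /\ (~γ -> 0) = min(0.09, 0.18) = 0.09
~(β /\ (~γ -> 0)) = 1 − 0.09 = 0.91
~~(β /\ (~γ -> 0)) = 1 − 0.91 = 0.09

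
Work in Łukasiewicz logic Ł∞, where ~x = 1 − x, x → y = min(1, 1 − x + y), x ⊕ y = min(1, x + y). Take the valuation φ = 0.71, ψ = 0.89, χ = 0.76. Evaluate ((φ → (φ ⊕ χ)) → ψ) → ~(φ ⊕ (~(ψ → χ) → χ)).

0.11

φ ⊕ χ = min(1, 0.71 + 0.76) = min(1, 1.47) = 1.00
φ → (φ ⊕ χ) = min(1, 1 − 0.71 + 1.00) = min(1, 1.29) = 1.00
(φ → (φ ⊕ χ)) → ψ = min(1, 1 − 1.00 + 0.89) = min(1, 0.89) = 0.89
ψ → χ = min(1, 1 − 0.89 + 0.76) = min(1, 0.87) = 0.87
~(ψ → χ) = 1 − 0.87 = 0.13
~(ψ → χ) → χ = min(1, 1 − 0.13 + 0.76) = min(1, 1.63) = 1.00
φ ⊕ (~(ψ → χ) → χ) = min(1, 0.71 + 1.00) = min(1, 1.71) = 1.00
~(φ ⊕ (~(ψ → χ) → χ)) = 1 − 1.00 = 0.00
((φ → (φ ⊕ χ)) → ψ) → ~(φ ⊕ (~(ψ → χ) → χ)) = min(1, 1 − 0.89 + 0.00) = min(1, 0.11) = 0.11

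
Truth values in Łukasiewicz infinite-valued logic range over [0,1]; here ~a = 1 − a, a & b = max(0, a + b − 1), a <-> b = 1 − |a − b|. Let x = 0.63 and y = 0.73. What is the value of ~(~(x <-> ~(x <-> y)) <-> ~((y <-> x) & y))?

0.16

x <-> y = 1 − |0.63 − 0.73| = 1 − 0.10 = 0.90
~(x <-> y) = 1 − 0.90 = 0.10
x <-> ~(x <-> y) = 1 − |0.63 − 0.10| = 1 − 0.53 = 0.47
~(x <-> ~(x <-> y)) = 1 − 0.47 = 0.53
y <-> x = 1 − |0.73 − 0.63| = 1 − 0.10 = 0.90
(y <-> x) & y = max(0, 0.90 + 0.73 − 1) = max(0, 0.63) = 0.63
~((y <-> x) & y) = 1 − 0.63 = 0.37
~(x <-> ~(x <-> y)) <-> ~((y <-> x) & y) = 1 − |0.53 − 0.37| = 1 − 0.16 = 0.84
~(~(x <-> ~(x <-> y)) <-> ~((y <-> x) & y)) = 1 − 0.84 = 0.16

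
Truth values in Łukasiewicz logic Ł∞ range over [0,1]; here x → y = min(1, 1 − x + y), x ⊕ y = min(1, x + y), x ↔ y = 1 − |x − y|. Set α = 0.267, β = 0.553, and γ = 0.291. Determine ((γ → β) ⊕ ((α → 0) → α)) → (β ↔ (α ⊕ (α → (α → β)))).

0.553

γ → β = min(1, 1 − 0.291 + 0.553) = min(1, 1.262) = 1.000
α → 0 = min(1, 1 − 0.267 + 0.000) = min(1, 0.733) = 0.733
(α → 0) → α = min(1, 1 − 0.733 + 0.267) = min(1, 0.534) = 0.534
(γ → β) ⊕ ((α → 0) → α) = min(1, 1.000 + 0.534) = min(1, 1.534) = 1.000
α → β = min(1, 1 − 0.267 + 0.553) = min(1, 1.286) = 1.000
α → (α → β) = min(1, 1 − 0.267 + 1.000) = min(1, 1.733) = 1.000
α ⊕ (α → (α → β)) = min(1, 0.267 + 1.000) = min(1, 1.267) = 1.000
β ↔ (α ⊕ (α → (α → β))) = 1 − |0.553 − 1.000| = 1 − 0.447 = 0.553
((γ → β) ⊕ ((α → 0) → α)) → (β ↔ (α ⊕ (α → (α → β)))) = min(1, 1 − 1.000 + 0.553) = min(1, 0.553) = 0.553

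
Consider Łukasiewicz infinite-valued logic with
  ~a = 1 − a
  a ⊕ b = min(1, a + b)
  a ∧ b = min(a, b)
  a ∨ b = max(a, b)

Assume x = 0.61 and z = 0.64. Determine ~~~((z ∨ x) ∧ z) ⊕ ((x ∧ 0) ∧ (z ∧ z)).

0.36

z ∨ x = max(0.64, 0.61) = 0.64
(z ∨ x) ∧ z = min(0.64, 0.64) = 0.64
~((z ∨ x) ∧ z) = 1 − 0.64 = 0.36
~~((z ∨ x) ∧ z) = 1 − 0.36 = 0.64
~~~((z ∨ x) ∧ z) = 1 − 0.64 = 0.36
x ∧ 0 = min(0.61, 0.00) = 0.00
z ∧ z = min(0.64, 0.64) = 0.64
(x ∧ 0) ∧ (z ∧ z) = min(0.00, 0.64) = 0.00
~~~((z ∨ x) ∧ z) ⊕ ((x ∧ 0) ∧ (z ∧ z)) = min(1, 0.36 + 0.00) = min(1, 0.36) = 0.36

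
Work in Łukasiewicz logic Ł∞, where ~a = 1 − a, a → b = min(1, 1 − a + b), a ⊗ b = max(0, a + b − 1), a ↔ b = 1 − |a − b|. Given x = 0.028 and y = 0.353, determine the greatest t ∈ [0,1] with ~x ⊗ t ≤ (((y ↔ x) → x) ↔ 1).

0.381

~x = 1 − 0.028 = 0.972
So the left factor is ~x = 0.972.
y ↔ x = 1 − |0.353 − 0.028| = 1 − 0.325 = 0.675
(y ↔ x) → x = min(1, 1 − 0.675 + 0.028) = min(1, 0.353) = 0.353
((y ↔ x) → x) ↔ 1 = 1 − |0.353 − 1.000| = 1 − 0.647 = 0.353
So the right-hand bound is ((y ↔ x) → x) ↔ 1 = 0.353.
The residuum of the Łukasiewicz t-norm gives the supremum: min(1, 1 − 0.972 + 0.353).
1 − 0.972 + 0.353 = 0.381, so t = min(1, 0.381) = 0.381.
Check: 0.972 ⊗ 0.381 = max(0, 0.353) = 0.353 ≤ 0.353.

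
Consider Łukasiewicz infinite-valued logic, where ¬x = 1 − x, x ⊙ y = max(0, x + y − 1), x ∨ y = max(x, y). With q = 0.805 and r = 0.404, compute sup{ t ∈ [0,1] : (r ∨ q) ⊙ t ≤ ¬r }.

r ∨ q = max(0.404, 0.805) = 0.805
So the left factor is r ∨ q = 0.805.
¬r = 1 − 0.404 = 0.596
So the right-hand bound is ¬r = 0.596.
The residuum of the Łukasiewicz t-norm gives the supremum: min(1, 1 − 0.805 + 0.596).
1 − 0.805 + 0.596 = 0.791, so t = min(1, 0.791) = 0.791.
Check: 0.805 ⊙ 0.791 = max(0, 0.596) = 0.596 ≤ 0.596.

0.791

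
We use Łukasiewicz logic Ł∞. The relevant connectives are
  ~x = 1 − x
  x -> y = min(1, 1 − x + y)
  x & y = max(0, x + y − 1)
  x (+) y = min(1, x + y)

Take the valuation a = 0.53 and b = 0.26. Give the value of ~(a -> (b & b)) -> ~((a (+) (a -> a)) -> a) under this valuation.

b & b = max(0, 0.26 + 0.26 − 1) = max(0, -0.48) = 0.00
a -> (b & b) = min(1, 1 − 0.53 + 0.00) = min(1, 0.47) = 0.47
~(a -> (b & b)) = 1 − 0.47 = 0.53
a -> a = min(1, 1 − 0.53 + 0.53) = min(1, 1.00) = 1.00
a (+) (a -> a) = min(1, 0.53 + 1.00) = min(1, 1.53) = 1.00
(a (+) (a -> a)) -> a = min(1, 1 − 1.00 + 0.53) = min(1, 0.53) = 0.53
~((a (+) (a -> a)) -> a) = 1 − 0.53 = 0.47
~(a -> (b & b)) -> ~((a (+) (a -> a)) -> a) = min(1, 1 − 0.53 + 0.47) = min(1, 0.94) = 0.94

0.94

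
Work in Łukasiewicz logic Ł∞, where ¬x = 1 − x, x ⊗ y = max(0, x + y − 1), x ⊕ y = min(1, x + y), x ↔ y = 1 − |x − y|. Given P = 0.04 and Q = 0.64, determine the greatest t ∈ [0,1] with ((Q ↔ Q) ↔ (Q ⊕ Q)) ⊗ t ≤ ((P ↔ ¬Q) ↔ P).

Q ↔ Q = 1 − |0.64 − 0.64| = 1 − 0.00 = 1.00
Q ⊕ Q = min(1, 0.64 + 0.64) = min(1, 1.28) = 1.00
(Q ↔ Q) ↔ (Q ⊕ Q) = 1 − |1.00 − 1.00| = 1 − 0.00 = 1.00
So the left factor is (Q ↔ Q) ↔ (Q ⊕ Q) = 1.00.
¬Q = 1 − 0.64 = 0.36
P ↔ ¬Q = 1 − |0.04 − 0.36| = 1 − 0.32 = 0.68
(P ↔ ¬Q) ↔ P = 1 − |0.68 − 0.04| = 1 − 0.64 = 0.36
So the right-hand bound is (P ↔ ¬Q) ↔ P = 0.36.
The residuum of the Łukasiewicz t-norm gives the supremum: min(1, 1 − 1.00 + 0.36).
1 − 1.00 + 0.36 = 0.36, so t = min(1, 0.36) = 0.36.
Check: 1.00 ⊗ 0.36 = max(0, 0.36) = 0.36 ≤ 0.36.

0.36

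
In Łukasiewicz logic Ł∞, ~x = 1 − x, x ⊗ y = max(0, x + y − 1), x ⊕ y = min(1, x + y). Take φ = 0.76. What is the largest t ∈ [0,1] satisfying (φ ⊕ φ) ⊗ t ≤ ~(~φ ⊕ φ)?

0.00

φ ⊕ φ = min(1, 0.76 + 0.76) = min(1, 1.52) = 1.00
So the left factor is φ ⊕ φ = 1.00.
~φ = 1 − 0.76 = 0.24
~φ ⊕ φ = min(1, 0.24 + 0.76) = min(1, 1.00) = 1.00
~(~φ ⊕ φ) = 1 − 1.00 = 0.00
So the right-hand bound is ~(~φ ⊕ φ) = 0.00.
The residuum of the Łukasiewicz t-norm gives the supremum: min(1, 1 − 1.00 + 0.00).
1 − 1.00 + 0.00 = 0.00, so t = min(1, 0.00) = 0.00.
Check: 1.00 ⊗ 0.00 = max(0, 0.00) = 0.00 ≤ 0.00.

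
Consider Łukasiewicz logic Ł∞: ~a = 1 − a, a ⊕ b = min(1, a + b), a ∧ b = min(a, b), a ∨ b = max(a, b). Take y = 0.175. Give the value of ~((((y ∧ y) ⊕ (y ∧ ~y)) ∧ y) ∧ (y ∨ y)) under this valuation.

y ∧ y = min(0.175, 0.175) = 0.175
~y = 1 − 0.175 = 0.825
y ∧ ~y = min(0.175, 0.825) = 0.175
(y ∧ y) ⊕ (y ∧ ~y) = min(1, 0.175 + 0.175) = min(1, 0.350) = 0.350
((y ∧ y) ⊕ (y ∧ ~y)) ∧ y = min(0.350, 0.175) = 0.175
y ∨ y = max(0.175, 0.175) = 0.175
(((y ∧ y) ⊕ (y ∧ ~y)) ∧ y) ∧ (y ∨ y) = min(0.175, 0.175) = 0.175
~((((y ∧ y) ⊕ (y ∧ ~y)) ∧ y) ∧ (y ∨ y)) = 1 − 0.175 = 0.825

0.825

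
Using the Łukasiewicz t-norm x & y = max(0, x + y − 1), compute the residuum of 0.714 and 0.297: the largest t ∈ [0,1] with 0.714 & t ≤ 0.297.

0.583

The residuum of the Łukasiewicz t-norm gives the supremum: min(1, 1 − 0.714 + 0.297).
1 − 0.714 + 0.297 = 0.583, so t = min(1, 0.583) = 0.583.
Check: 0.714 & 0.583 = max(0, 0.297) = 0.297 ≤ 0.297.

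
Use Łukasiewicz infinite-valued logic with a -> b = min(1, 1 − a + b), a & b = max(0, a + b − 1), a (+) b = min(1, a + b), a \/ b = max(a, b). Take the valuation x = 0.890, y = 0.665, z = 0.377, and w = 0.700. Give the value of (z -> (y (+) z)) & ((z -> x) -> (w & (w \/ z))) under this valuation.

y (+) z = min(1, 0.665 + 0.377) = min(1, 1.042) = 1.000
z -> (y (+) z) = min(1, 1 − 0.377 + 1.000) = min(1, 1.623) = 1.000
z -> x = min(1, 1 − 0.377 + 0.890) = min(1, 1.513) = 1.000
w \/ z = max(0.700, 0.377) = 0.700
w & (w \/ z) = max(0, 0.700 + 0.700 − 1) = max(0, 0.400) = 0.400
(z -> x) -> (w & (w \/ z)) = min(1, 1 − 1.000 + 0.400) = min(1, 0.400) = 0.400
(z -> (y (+) z)) & ((z -> x) -> (w & (w \/ z))) = max(0, 1.000 + 0.400 − 1) = max(0, 0.400) = 0.400

0.400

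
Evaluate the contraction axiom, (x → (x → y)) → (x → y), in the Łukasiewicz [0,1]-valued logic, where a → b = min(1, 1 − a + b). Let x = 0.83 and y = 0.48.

x → y = min(1, 1 − 0.83 + 0.48) = min(1, 0.65) = 0.65
x → (x → y) = min(1, 1 − 0.83 + 0.65) = min(1, 0.82) = 0.82
(x → (x → y)) → (x → y) = min(1, 1 − 0.82 + 0.65) = min(1, 0.83) = 0.83
(The value 0.83 < 1 shows this instance is not satisfied; fails in Ł∞ (the t-norm is not idempotent).)

0.83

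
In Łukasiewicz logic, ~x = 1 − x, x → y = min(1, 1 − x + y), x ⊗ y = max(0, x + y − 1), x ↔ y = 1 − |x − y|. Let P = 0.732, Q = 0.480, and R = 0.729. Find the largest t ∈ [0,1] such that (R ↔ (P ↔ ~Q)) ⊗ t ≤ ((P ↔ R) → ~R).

~Q = 1 − 0.480 = 0.520
P ↔ ~Q = 1 − |0.732 − 0.520| = 1 − 0.212 = 0.788
R ↔ (P ↔ ~Q) = 1 − |0.729 − 0.788| = 1 − 0.059 = 0.941
So the left factor is R ↔ (P ↔ ~Q) = 0.941.
P ↔ R = 1 − |0.732 − 0.729| = 1 − 0.003 = 0.997
~R = 1 − 0.729 = 0.271
(P ↔ R) → ~R = min(1, 1 − 0.997 + 0.271) = min(1, 0.274) = 0.274
So the right-hand bound is (P ↔ R) → ~R = 0.274.
The residuum of the Łukasiewicz t-norm gives the supremum: min(1, 1 − 0.941 + 0.274).
1 − 0.941 + 0.274 = 0.333, so t = min(1, 0.333) = 0.333.
Check: 0.941 ⊗ 0.333 = max(0, 0.274) = 0.274 ≤ 0.274.

0.333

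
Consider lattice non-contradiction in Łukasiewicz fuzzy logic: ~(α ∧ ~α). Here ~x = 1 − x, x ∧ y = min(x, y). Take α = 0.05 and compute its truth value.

0.95

~α = 1 − 0.05 = 0.95
α ∧ ~α = min(0.05, 0.95) = 0.05
~(α ∧ ~α) = 1 − 0.05 = 0.95
(The value 0.95 < 1 shows this instance is not satisfied; not a Ł∞-tautology — its value is 1 − min(a, 1−a).)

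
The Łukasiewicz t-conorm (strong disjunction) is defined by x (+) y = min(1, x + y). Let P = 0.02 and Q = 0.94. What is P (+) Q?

P (+) Q = min(1, 0.02 + 0.94) = min(1, 0.96) = 0.96
For comparison, the Gödel t-conorm max(x, y) would give 0.94.

0.96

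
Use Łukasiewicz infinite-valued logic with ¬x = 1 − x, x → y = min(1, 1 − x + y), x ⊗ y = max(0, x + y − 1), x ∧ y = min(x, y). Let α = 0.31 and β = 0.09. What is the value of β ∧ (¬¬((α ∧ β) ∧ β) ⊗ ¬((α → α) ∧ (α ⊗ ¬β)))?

0.00

α ∧ β = min(0.31, 0.09) = 0.09
(α ∧ β) ∧ β = min(0.09, 0.09) = 0.09
¬((α ∧ β) ∧ β) = 1 − 0.09 = 0.91
¬¬((α ∧ β) ∧ β) = 1 − 0.91 = 0.09
α → α = min(1, 1 − 0.31 + 0.31) = min(1, 1.00) = 1.00
¬β = 1 − 0.09 = 0.91
α ⊗ ¬β = max(0, 0.31 + 0.91 − 1) = max(0, 0.22) = 0.22
(α → α) ∧ (α ⊗ ¬β) = min(1.00, 0.22) = 0.22
¬((α → α) ∧ (α ⊗ ¬β)) = 1 − 0.22 = 0.78
¬¬((α ∧ β) ∧ β) ⊗ ¬((α → α) ∧ (α ⊗ ¬β)) = max(0, 0.09 + 0.78 − 1) = max(0, -0.13) = 0.00
β ∧ (¬¬((α ∧ β) ∧ β) ⊗ ¬((α → α) ∧ (α ⊗ ¬β))) = min(0.09, 0.00) = 0.00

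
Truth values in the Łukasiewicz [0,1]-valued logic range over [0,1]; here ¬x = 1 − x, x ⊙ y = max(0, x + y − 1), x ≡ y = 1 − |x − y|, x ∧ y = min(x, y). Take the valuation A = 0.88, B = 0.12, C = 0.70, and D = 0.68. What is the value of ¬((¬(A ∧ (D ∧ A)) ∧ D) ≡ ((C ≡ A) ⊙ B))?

0.32

D ∧ A = min(0.68, 0.88) = 0.68
A ∧ (D ∧ A) = min(0.88, 0.68) = 0.68
¬(A ∧ (D ∧ A)) = 1 − 0.68 = 0.32
¬(A ∧ (D ∧ A)) ∧ D = min(0.32, 0.68) = 0.32
C ≡ A = 1 − |0.70 − 0.88| = 1 − 0.18 = 0.82
(C ≡ A) ⊙ B = max(0, 0.82 + 0.12 − 1) = max(0, -0.06) = 0.00
(¬(A ∧ (D ∧ A)) ∧ D) ≡ ((C ≡ A) ⊙ B) = 1 − |0.32 − 0.00| = 1 − 0.32 = 0.68
¬((¬(A ∧ (D ∧ A)) ∧ D) ≡ ((C ≡ A) ⊙ B)) = 1 − 0.68 = 0.32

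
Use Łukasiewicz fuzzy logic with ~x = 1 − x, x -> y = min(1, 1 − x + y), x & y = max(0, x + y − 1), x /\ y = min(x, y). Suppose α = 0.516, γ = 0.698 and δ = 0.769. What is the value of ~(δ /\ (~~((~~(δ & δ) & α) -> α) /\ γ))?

δ & δ = max(0, 0.769 + 0.769 − 1) = max(0, 0.538) = 0.538
~(δ & δ) = 1 − 0.538 = 0.462
~~(δ & δ) = 1 − 0.462 = 0.538
~~(δ & δ) & α = max(0, 0.538 + 0.516 − 1) = max(0, 0.054) = 0.054
(~~(δ & δ) & α) -> α = min(1, 1 − 0.054 + 0.516) = min(1, 1.462) = 1.000
~((~~(δ & δ) & α) -> α) = 1 − 1.000 = 0.000
~~((~~(δ & δ) & α) -> α) = 1 − 0.000 = 1.000
~~((~~(δ & δ) & α) -> α) /\ γ = min(1.000, 0.698) = 0.698
δ /\ (~~((~~(δ & δ) & α) -> α) /\ γ) = min(0.769, 0.698) = 0.698
~(δ /\ (~~((~~(δ & δ) & α) -> α) /\ γ)) = 1 − 0.698 = 0.302

0.302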